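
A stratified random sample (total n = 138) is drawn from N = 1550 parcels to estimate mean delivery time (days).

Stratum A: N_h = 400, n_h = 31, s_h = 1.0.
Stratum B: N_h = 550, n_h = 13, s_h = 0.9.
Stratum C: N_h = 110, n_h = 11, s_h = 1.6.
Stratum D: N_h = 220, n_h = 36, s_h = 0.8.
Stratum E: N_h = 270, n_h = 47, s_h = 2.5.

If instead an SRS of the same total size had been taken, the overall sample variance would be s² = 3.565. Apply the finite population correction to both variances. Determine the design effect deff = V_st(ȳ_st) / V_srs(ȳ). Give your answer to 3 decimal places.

V̂(ȳ_st) = Σ W_h² (1 − n_h/N_h) s_h²/n_h, with W_h = N_h/N and N = 1550:
  stratum A: (400/1550)²·(1 − 31/400)·1.0²/31 = 0.00198181
  stratum B: (550/1550)²·(1 − 13/550)·0.9²/13 = 0.00765976
  stratum C: (110/1550)²·(1 − 11/110)·1.6²/11 = 0.0010549
  stratum D: (220/1550)²·(1 − 36/220)·0.8²/36 = 0.00029954
  stratum E: (270/1550)²·(1 − 47/270)·2.5²/47 = 0.00333263
V_st = 0.0143286
V_srs = (1 − 138/1550)·3.565/138 = 0.0235333
deff = V_st / V_srs = 0.0143286/0.0235333 = 0.6089

deff ≈ 0.609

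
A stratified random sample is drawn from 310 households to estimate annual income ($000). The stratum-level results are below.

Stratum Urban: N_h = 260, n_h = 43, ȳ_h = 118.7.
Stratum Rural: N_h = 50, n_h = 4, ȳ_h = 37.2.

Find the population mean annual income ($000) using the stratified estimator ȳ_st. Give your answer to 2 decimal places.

ȳ_st ≈ 105.55

N = Σ N_h = 310. Stratum weights W_h = N_h/N.
ȳ_st = (260·118.7 + 50·37.2) / 310 = 105.5548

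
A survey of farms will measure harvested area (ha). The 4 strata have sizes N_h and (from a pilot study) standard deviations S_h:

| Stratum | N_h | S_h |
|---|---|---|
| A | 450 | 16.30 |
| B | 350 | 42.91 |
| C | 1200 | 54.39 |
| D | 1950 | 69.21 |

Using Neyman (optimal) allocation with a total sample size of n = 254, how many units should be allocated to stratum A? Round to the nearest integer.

8

Neyman allocation: n_h = n · N_h S_h / Σ N_i S_i, with n = 254.
  stratum A: N_h·S_h = 450·16.30 = 7335.00
  stratum B: N_h·S_h = 350·42.91 = 15018.50
  stratum C: N_h·S_h = 1200·54.39 = 65268.00
  stratum D: N_h·S_h = 1950·69.21 = 134959.50
Σ N_h S_h = 222581.00
n for stratum A = 254·7335.00/222581.00 = 8.370 → 8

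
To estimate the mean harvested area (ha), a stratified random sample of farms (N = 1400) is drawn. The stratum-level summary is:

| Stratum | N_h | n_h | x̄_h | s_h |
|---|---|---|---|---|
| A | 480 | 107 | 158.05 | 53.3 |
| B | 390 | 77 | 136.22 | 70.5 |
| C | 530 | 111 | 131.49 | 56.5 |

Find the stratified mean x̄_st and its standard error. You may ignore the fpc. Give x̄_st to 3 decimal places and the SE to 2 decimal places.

x̄_st = Σ W_h x̄_h = (480·158.05 + 390·136.22 + 530·131.49)/1400 = 141.91393
V̂(x̄_st) = Σ W_h² s_h²/n_h, with W_h = N_h/N and N = 1400:
  stratum A: (480/1400)²·53.3²/107 = 3.12102
  stratum B: (390/1400)²·70.5²/77 = 5.00911
  stratum C: (530/1400)²·56.5²/111 = 4.12164
V̂(x̄_st) = 12.2518
SE(x̄_st) = √12.2518 = 3.50025

x̄_st ≈ 141.914, SE ≈ 3.50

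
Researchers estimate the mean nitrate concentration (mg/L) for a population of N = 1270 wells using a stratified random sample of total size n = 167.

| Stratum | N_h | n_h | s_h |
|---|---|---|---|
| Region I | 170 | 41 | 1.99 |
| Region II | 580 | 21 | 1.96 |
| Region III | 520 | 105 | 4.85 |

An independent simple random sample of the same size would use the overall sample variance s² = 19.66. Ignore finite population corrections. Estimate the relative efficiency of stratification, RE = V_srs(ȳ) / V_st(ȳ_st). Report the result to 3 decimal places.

V̂(ȳ_st) = Σ W_h² s_h²/n_h, with W_h = N_h/N and N = 1270:
  stratum Region I: (170/1270)²·1.99²/41 = 0.00173066
  stratum Region II: (580/1270)²·1.96²/21 = 0.0381541
  stratum Region III: (520/1270)²·4.85²/105 = 0.0375572
V_st = 0.077442
V_srs = s²/n = 19.66/167 = 0.117725
Relative efficiency = V_srs / V_st = 0.117725/0.077442 = 1.5202

RE ≈ 1.520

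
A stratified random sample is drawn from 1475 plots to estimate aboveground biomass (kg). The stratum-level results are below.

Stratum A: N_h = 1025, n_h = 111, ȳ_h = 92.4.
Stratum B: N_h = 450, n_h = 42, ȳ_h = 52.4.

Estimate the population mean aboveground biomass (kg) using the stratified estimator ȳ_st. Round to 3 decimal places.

N = Σ N_h = 1475. Stratum weights W_h = N_h/N.
ȳ_st = (1025·92.4 + 450·52.4) / 1475 = 80.19661

ȳ_st ≈ 80.197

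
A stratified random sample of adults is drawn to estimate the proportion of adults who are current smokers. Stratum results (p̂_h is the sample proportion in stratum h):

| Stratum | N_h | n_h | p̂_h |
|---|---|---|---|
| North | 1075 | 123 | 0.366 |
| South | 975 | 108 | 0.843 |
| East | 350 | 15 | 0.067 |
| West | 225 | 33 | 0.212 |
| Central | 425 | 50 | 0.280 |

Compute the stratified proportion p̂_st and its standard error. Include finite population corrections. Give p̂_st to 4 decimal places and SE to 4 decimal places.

N = 3050; stratum weights W_h = N_h/N.
p̂_st = Σ W_h p̂_h = (1075·0.366 + 975·0.843 + 350·0.067 + 225·0.212 + 425·0.280)/3050 = 0.46083
V̂(p̂_st) = Σ W_h² (1 − n_h/N_h) p̂_h(1−p̂_h)/(n_h−1):
  stratum North: (1075/3050)²·(1 − 123/1075)·0.366·0.634/122 = 0.000209246
  stratum South: (975/3050)²·(1 − 108/975)·0.843·0.157/107 = 0.0001124
  stratum East: (350/3050)²·(1 − 15/350)·0.067·0.933/14 = 5.62784e-05
  stratum West: (225/3050)²·(1 − 33/225)·0.212·0.788/32 = 2.42435e-05
  stratum Central: (425/3050)²·(1 − 50/425)·0.280·0.720/49 = 7.0488e-05
V̂(p̂_st) = 0.000472656; SE = √V̂ = 0.0217406

p̂_st ≈ 0.4608, SE ≈ 0.0217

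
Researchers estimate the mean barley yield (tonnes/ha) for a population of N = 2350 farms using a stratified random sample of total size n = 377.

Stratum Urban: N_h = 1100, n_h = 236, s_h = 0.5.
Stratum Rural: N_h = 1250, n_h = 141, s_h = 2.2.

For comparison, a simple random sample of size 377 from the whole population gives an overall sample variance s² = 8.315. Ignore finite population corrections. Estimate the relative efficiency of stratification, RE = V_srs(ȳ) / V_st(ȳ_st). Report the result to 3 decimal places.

V̂(ȳ_st) = Σ W_h² s_h²/n_h, with W_h = N_h/N and N = 2350:
  stratum Urban: (1100/2350)²·0.5²/236 = 0.000232101
  stratum Rural: (1250/2350)²·2.2²/141 = 0.00971204
V_st = 0.00994414
V_srs = s²/n = 8.315/377 = 0.0220557
Relative efficiency = V_srs / V_st = 0.0220557/0.00994414 = 2.2180

RE ≈ 2.218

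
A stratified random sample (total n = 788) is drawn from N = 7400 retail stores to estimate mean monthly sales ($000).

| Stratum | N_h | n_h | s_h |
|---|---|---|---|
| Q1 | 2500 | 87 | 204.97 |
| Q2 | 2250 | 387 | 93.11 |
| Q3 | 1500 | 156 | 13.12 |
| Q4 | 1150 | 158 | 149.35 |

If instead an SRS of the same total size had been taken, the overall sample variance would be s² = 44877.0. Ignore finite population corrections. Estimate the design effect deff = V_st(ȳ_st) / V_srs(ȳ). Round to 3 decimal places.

V̂(ȳ_st) = Σ W_h² s_h²/n_h, with W_h = N_h/N and N = 7400:
  stratum Q1: (2500/7400)²·204.97²/87 = 55.116
  stratum Q2: (2250/7400)²·93.11²/387 = 2.07102
  stratum Q3: (1500/7400)²·13.12²/156 = 0.045338
  stratum Q4: (1150/7400)²·149.35²/158 = 3.40946
V_st = 60.6418
V_srs = s²/n = 44877.0/788 = 56.9505
deff = V_st / V_srs = 60.6418/56.9505 = 1.0648

deff ≈ 1.065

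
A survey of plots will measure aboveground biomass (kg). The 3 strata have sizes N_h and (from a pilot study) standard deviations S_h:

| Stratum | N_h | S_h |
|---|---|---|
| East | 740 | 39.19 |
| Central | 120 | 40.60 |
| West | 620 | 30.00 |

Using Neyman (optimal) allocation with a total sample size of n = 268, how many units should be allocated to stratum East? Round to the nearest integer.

Neyman allocation: n_h = n · N_h S_h / Σ N_i S_i, with n = 268.
  stratum East: N_h·S_h = 740·39.19 = 29000.60
  stratum Central: N_h·S_h = 120·40.60 = 4872.00
  stratum West: N_h·S_h = 620·30.00 = 18600.00
Σ N_h S_h = 52472.60
n for stratum East = 268·29000.60/52472.60 = 148.118 → 148

148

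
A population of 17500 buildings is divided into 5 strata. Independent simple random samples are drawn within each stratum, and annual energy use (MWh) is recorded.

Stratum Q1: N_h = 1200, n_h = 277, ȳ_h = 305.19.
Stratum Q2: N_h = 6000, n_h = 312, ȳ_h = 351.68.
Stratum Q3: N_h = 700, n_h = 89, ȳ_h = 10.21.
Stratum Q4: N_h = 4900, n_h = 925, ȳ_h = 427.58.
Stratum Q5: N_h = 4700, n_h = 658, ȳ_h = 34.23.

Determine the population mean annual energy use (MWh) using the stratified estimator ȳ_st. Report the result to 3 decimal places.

N = Σ N_h = 17500. Stratum weights W_h = N_h/N.
ȳ_st = (1200·305.19 + 6000·351.68 + 700·10.21 + 4900·427.58 + 4700·34.23) / 17500 = 270.82731

ȳ_st ≈ 270.827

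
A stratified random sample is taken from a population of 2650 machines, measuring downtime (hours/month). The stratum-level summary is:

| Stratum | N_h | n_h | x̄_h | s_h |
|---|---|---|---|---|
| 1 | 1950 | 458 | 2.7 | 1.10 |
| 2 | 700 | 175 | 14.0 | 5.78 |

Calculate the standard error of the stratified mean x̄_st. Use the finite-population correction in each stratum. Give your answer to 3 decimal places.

SE(x̄_st) ≈ 0.105

V̂(x̄_st) = Σ W_h² (1 − n_h/N_h) s_h²/n_h, with W_h = N_h/N and N = 2650:
  stratum 1: (1950/2650)²·(1 − 458/1950)·1.10²/458 = 0.00109454
  stratum 2: (700/2650)²·(1 − 175/700)·5.78²/175 = 0.00999041
V̂(x̄_st) = 0.0110849
SE(x̄_st) = √0.0110849 = 0.105285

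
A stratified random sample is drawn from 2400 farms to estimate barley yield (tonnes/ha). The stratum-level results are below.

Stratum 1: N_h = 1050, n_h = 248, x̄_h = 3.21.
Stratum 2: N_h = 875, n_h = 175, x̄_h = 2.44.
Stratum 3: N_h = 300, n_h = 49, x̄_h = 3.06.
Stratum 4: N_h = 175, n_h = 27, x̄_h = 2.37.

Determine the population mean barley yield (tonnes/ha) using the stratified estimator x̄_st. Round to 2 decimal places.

x̄_st ≈ 2.85

N = Σ N_h = 2400. Stratum weights W_h = N_h/N.
x̄_st = (1050·3.21 + 875·2.44 + 300·3.06 + 175·2.37) / 2400 = 2.8493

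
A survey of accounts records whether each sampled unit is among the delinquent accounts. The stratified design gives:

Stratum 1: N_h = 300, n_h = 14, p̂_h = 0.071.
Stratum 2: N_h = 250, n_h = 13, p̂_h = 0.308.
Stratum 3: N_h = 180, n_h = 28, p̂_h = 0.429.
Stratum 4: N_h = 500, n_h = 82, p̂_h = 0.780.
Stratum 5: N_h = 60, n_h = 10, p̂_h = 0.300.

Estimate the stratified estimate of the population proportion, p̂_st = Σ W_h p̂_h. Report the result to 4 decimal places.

N = 1290; stratum weights W_h = N_h/N.
p̂_st = Σ W_h p̂_h = (300·0.071 + 250·0.308 + 180·0.429 + 500·0.780 + 60·0.300)/1290 = 0.45234

p̂_st ≈ 0.4523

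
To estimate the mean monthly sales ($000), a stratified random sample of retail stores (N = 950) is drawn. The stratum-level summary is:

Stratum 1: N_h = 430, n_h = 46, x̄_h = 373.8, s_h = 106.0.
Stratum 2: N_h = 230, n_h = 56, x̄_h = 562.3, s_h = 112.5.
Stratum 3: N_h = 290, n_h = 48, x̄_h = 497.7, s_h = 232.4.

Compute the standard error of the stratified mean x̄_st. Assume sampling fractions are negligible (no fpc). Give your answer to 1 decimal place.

V̂(x̄_st) = Σ W_h² s_h²/n_h, with W_h = N_h/N and N = 950:
  stratum 1: (430/950)²·106.0²/46 = 50.043
  stratum 2: (230/950)²·112.5²/56 = 13.2472
  stratum 3: (290/950)²·232.4²/48 = 104.853
V̂(x̄_st) = 168.143
SE(x̄_st) = √168.143 = 12.967

SE(x̄_st) ≈ 13.0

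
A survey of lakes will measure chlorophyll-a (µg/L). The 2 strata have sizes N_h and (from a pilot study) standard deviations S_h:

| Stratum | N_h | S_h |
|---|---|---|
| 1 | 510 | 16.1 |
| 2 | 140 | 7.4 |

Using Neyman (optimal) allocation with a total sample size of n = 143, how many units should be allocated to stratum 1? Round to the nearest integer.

Neyman allocation: n_h = n · N_h S_h / Σ N_i S_i, with n = 143.
  stratum 1: N_h·S_h = 510·16.1 = 8211.00
  stratum 2: N_h·S_h = 140·7.4 = 1036.00
Σ N_h S_h = 9247.00
n for stratum 1 = 143·8211.00/9247.00 = 126.979 → 127

127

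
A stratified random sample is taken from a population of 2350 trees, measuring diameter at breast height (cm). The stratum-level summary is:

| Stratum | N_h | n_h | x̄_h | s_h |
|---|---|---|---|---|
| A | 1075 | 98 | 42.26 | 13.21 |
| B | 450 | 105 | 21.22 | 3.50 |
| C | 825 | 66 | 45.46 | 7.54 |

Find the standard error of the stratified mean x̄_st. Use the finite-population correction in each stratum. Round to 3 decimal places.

V̂(x̄_st) = Σ W_h² (1 − n_h/N_h) s_h²/n_h, with W_h = N_h/N and N = 2350:
  stratum A: (1075/2350)²·(1 − 98/1075)·13.21²/98 = 0.338647
  stratum B: (450/2350)²·(1 − 105/450)·3.50²/105 = 0.00327976
  stratum C: (825/2350)²·(1 − 66/825)·7.54²/66 = 0.0976695
V̂(x̄_st) = 0.439596
SE(x̄_st) = √0.439596 = 0.66302

SE(x̄_st) ≈ 0.663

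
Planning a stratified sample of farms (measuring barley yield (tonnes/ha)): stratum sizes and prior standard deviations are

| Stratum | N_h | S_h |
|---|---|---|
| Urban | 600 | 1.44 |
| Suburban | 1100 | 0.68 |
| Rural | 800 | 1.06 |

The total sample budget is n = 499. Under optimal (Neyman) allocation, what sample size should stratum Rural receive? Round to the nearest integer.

172

Neyman allocation: n_h = n · N_h S_h / Σ N_i S_i, with n = 499.
  stratum Urban: N_h·S_h = 600·1.44 = 864.00
  stratum Suburban: N_h·S_h = 1100·0.68 = 748.00
  stratum Rural: N_h·S_h = 800·1.06 = 848.00
Σ N_h S_h = 2460.00
n for stratum Rural = 499·848.00/2460.00 = 172.013 → 172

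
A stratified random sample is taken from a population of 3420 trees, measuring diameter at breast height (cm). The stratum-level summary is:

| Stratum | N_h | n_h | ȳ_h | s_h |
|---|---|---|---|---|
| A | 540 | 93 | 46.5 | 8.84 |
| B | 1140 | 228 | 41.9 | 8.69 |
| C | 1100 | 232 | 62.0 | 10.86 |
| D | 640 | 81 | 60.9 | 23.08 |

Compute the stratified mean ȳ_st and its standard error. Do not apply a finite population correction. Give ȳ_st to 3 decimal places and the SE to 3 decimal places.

ȳ_st ≈ 52.647, SE ≈ 0.584

ȳ_st = Σ W_h ȳ_h = (540·46.5 + 1140·41.9 + 1100·62.0 + 640·60.9)/3420 = 52.64678
V̂(ȳ_st) = Σ W_h² s_h²/n_h, with W_h = N_h/N and N = 3420:
  stratum A: (540/3420)²·8.84²/93 = 0.0209487
  stratum B: (1140/3420)²·8.69²/228 = 0.0368012
  stratum C: (1100/3420)²·10.86²/232 = 0.0525902
  stratum D: (640/3420)²·23.08²/81 = 0.2303
V̂(ȳ_st) = 0.34064
SE(ȳ_st) = √0.34064 = 0.583644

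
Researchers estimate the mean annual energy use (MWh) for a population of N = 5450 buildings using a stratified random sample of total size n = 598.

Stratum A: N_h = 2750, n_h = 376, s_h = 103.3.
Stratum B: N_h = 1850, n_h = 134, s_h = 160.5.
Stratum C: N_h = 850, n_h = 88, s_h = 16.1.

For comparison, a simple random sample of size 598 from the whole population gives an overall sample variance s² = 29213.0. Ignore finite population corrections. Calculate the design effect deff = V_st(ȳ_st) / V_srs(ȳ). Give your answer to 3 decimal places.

deff ≈ 0.603

V̂(ȳ_st) = Σ W_h² s_h²/n_h, with W_h = N_h/N and N = 5450:
  stratum A: (2750/5450)²·103.3²/376 = 7.22579
  stratum B: (1850/5450)²·160.5²/134 = 22.1511
  stratum C: (850/5450)²·16.1²/88 = 0.0716496
V_st = 29.4486
V_srs = s²/n = 29213.0/598 = 48.8512
deff = V_st / V_srs = 29.4486/48.8512 = 0.6028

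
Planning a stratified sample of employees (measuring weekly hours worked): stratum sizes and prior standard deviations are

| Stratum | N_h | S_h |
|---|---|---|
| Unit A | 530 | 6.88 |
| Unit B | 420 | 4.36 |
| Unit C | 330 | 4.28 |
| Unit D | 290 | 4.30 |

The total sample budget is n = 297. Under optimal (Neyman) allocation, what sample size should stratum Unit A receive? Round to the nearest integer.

133

Neyman allocation: n_h = n · N_h S_h / Σ N_i S_i, with n = 297.
  stratum Unit A: N_h·S_h = 530·6.88 = 3646.40
  stratum Unit B: N_h·S_h = 420·4.36 = 1831.20
  stratum Unit C: N_h·S_h = 330·4.28 = 1412.40
  stratum Unit D: N_h·S_h = 290·4.30 = 1247.00
Σ N_h S_h = 8137.00
n for stratum Unit A = 297·3646.40/8137.00 = 133.093 → 133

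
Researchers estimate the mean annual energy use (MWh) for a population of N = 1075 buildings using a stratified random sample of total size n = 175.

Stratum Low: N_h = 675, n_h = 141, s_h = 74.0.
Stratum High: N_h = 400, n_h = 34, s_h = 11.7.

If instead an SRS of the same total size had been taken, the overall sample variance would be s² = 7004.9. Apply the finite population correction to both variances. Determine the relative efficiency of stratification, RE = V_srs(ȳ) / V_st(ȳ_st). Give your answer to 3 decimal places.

V̂(ȳ_st) = Σ W_h² (1 − n_h/N_h) s_h²/n_h, with W_h = N_h/N and N = 1075:
  stratum Low: (675/1075)²·(1 − 141/675)·74.0²/141 = 12.1136
  stratum High: (400/1075)²·(1 − 34/400)·11.7²/34 = 0.510055
V_st = 12.6236
V_srs = (1 − 175/1075)·7004.9/175 = 33.5118
Relative efficiency = V_srs / V_st = 33.5118/12.6236 = 2.6547

RE ≈ 2.655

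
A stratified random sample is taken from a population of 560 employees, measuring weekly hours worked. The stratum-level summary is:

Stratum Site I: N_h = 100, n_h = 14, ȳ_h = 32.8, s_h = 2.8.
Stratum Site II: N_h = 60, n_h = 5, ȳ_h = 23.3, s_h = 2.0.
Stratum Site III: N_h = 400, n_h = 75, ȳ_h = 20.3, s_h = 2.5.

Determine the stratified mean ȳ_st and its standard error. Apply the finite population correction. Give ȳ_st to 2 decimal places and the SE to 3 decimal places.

ȳ_st = Σ W_h ȳ_h = (100·32.8 + 60·23.3 + 400·20.3)/560 = 22.85357
V̂(ȳ_st) = Σ W_h² (1 − n_h/N_h) s_h²/n_h, with W_h = N_h/N and N = 560:
  stratum Site I: (100/560)²·(1 − 14/100)·2.8²/14 = 0.0153571
  stratum Site II: (60/560)²·(1 − 5/60)·2.0²/5 = 0.00841837
  stratum Site III: (400/560)²·(1 − 75/400)·2.5²/75 = 0.0345451
V̂(ȳ_st) = 0.0583206
SE(ȳ_st) = √0.0583206 = 0.241497

ȳ_st ≈ 22.85, SE ≈ 0.241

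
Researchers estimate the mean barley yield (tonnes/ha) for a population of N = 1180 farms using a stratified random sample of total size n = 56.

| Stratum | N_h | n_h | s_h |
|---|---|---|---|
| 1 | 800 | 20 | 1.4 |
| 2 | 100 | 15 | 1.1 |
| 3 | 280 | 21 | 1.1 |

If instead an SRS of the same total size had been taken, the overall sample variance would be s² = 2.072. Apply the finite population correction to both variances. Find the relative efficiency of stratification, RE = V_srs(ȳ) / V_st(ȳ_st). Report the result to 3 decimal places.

RE ≈ 0.743

V̂(ȳ_st) = Σ W_h² (1 − n_h/N_h) s_h²/n_h, with W_h = N_h/N and N = 1180:
  stratum 1: (800/1180)²·(1 − 20/800)·1.4²/20 = 0.0439184
  stratum 2: (100/1180)²·(1 − 15/100)·1.1²/15 = 0.000492435
  stratum 3: (280/1180)²·(1 − 21/280)·1.1²/21 = 0.00300096
V_st = 0.0474118
V_srs = (1 − 56/1180)·2.072/56 = 0.0352441
Relative efficiency = V_srs / V_st = 0.0352441/0.0474118 = 0.7434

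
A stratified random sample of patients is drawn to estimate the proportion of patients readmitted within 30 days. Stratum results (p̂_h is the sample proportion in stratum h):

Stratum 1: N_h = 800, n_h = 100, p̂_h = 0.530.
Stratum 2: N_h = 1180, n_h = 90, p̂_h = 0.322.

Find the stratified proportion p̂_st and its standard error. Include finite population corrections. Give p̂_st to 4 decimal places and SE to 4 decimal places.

p̂_st ≈ 0.4060, SE ≈ 0.0341

N = 1980; stratum weights W_h = N_h/N.
p̂_st = Σ W_h p̂_h = (800·0.530 + 1180·0.322)/1980 = 0.40604
V̂(p̂_st) = Σ W_h² (1 − n_h/N_h) p̂_h(1−p̂_h)/(n_h−1):
  stratum 1: (800/1980)²·(1 − 100/800)·0.530·0.470/99 = 0.000359415
  stratum 2: (1180/1980)²·(1 − 90/1180)·0.322·0.678/89 = 0.000804774
V̂(p̂_st) = 0.00116419; SE = √V̂ = 0.0341202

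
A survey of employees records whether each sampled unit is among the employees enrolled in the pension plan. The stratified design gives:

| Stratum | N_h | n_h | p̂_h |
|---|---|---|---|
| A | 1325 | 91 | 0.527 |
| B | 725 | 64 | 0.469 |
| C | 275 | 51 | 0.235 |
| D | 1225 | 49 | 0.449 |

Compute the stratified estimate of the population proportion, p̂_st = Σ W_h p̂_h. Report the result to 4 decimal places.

p̂_st ≈ 0.4656

N = 3550; stratum weights W_h = N_h/N.
p̂_st = Σ W_h p̂_h = (1325·0.527 + 725·0.469 + 275·0.235 + 1225·0.449)/3550 = 0.46562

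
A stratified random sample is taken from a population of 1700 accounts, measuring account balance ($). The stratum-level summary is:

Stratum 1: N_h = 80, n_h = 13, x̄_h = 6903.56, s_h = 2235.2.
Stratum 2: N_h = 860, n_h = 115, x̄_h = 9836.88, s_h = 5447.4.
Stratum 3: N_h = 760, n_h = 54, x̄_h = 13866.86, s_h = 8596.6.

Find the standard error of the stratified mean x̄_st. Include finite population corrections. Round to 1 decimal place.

V̂(x̄_st) = Σ W_h² (1 − n_h/N_h) s_h²/n_h, with W_h = N_h/N and N = 1700:
  stratum 1: (80/1700)²·(1 − 13/80)·2235.2²/13 = 712.781
  stratum 2: (860/1700)²·(1 − 115/860)·5447.4²/115 = 57205.5
  stratum 3: (760/1700)²·(1 − 54/760)·8596.6²/54 = 254086
V̂(x̄_st) = 312004
SE(x̄_st) = √312004 = 558.573

SE(x̄_st) ≈ 558.6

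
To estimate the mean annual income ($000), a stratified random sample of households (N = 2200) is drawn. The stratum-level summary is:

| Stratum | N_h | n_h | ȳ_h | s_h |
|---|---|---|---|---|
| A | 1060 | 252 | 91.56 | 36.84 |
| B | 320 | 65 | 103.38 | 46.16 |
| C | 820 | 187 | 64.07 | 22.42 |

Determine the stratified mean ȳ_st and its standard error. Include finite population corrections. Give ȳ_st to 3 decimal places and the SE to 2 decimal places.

ȳ_st = Σ W_h ȳ_h = (1060·91.56 + 320·103.38 + 820·64.07)/2200 = 83.03300
V̂(ȳ_st) = Σ W_h² (1 − n_h/N_h) s_h²/n_h, with W_h = N_h/N and N = 2200:
  stratum A: (1060/2200)²·(1 − 252/1060)·36.84²/252 = 0.953039
  stratum B: (320/2200)²·(1 − 65/320)·46.16²/65 = 0.552666
  stratum C: (820/2200)²·(1 − 187/820)·22.42²/187 = 0.288272
V̂(ȳ_st) = 1.79398
SE(ȳ_st) = √1.79398 = 1.33939

ȳ_st ≈ 83.033, SE ≈ 1.34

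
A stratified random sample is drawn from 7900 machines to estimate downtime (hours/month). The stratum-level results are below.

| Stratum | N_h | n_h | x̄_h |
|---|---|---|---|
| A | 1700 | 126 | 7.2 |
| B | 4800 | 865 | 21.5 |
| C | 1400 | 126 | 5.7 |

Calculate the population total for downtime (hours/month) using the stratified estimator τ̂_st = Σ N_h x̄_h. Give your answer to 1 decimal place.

τ̂_st ≈ 123420.0

τ̂_st = Σ N_h x̄_h = 1700·7.2 + 4800·21.5 + 1400·5.7 = 123420.0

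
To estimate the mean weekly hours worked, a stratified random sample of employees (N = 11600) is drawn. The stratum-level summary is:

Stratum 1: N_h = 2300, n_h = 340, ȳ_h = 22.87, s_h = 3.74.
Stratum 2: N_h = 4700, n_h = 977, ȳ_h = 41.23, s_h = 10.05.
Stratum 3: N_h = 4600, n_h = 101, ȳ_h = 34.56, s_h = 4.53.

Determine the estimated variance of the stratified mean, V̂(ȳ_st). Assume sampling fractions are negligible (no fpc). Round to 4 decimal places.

V̂(ȳ_st) ≈ 0.0505

V̂(ȳ_st) = Σ W_h² s_h²/n_h, with W_h = N_h/N and N = 11600:
  stratum 1: (2300/11600)²·3.74²/340 = 0.00161735
  stratum 2: (4700/11600)²·10.05²/977 = 0.0169714
  stratum 3: (4600/11600)²·4.53²/101 = 0.0319503
V̂(ȳ_st) = 0.050539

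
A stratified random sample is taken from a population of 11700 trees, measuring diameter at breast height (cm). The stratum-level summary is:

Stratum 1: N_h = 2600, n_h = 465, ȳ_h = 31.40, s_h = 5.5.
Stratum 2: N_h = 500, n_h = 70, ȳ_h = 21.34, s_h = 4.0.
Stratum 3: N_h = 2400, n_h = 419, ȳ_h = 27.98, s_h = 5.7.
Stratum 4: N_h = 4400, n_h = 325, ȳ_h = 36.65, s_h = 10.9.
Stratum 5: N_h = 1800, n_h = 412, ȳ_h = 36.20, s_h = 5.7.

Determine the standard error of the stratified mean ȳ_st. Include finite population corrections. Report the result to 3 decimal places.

SE(ȳ_st) ≈ 0.235

V̂(ȳ_st) = Σ W_h² (1 − n_h/N_h) s_h²/n_h, with W_h = N_h/N and N = 11700:
  stratum 1: (2600/11700)²·(1 − 465/2600)·5.5²/465 = 0.00263798
  stratum 2: (500/11700)²·(1 − 70/500)·4.0²/70 = 0.000358995
  stratum 3: (2400/11700)²·(1 − 419/2400)·5.7²/419 = 0.00269314
  stratum 4: (4400/11700)²·(1 − 325/4400)·10.9²/325 = 0.0478827
  stratum 5: (1800/11700)²·(1 − 412/1800)·5.7²/412 = 0.00143927
V̂(ȳ_st) = 0.055012
SE(ȳ_st) = √0.055012 = 0.234546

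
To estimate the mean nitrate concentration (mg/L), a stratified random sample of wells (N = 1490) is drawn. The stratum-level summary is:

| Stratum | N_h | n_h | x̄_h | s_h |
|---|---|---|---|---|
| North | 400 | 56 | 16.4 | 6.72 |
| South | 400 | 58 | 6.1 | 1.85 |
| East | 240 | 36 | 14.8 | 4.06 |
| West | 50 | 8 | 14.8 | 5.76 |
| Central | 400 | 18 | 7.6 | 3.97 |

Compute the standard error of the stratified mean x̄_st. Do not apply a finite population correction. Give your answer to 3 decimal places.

SE(x̄_st) ≈ 0.377

V̂(x̄_st) = Σ W_h² s_h²/n_h, with W_h = N_h/N and N = 1490:
  stratum North: (400/1490)²·6.72²/56 = 0.0581163
  stratum South: (400/1490)²·1.85²/58 = 0.00425268
  stratum East: (240/1490)²·4.06²/36 = 0.0118795
  stratum West: (50/1490)²·5.76²/8 = 0.00467006
  stratum Central: (400/1490)²·3.97²/18 = 0.0631039
V̂(x̄_st) = 0.142022
SE(x̄_st) = √0.142022 = 0.376859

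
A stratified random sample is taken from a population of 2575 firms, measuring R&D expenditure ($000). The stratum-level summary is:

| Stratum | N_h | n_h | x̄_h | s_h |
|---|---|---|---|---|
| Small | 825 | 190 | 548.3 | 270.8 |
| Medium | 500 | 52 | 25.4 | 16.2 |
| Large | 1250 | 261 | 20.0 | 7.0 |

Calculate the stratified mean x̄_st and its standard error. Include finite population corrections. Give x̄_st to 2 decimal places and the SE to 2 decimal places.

x̄_st ≈ 190.31, SE ≈ 5.54

x̄_st = Σ W_h x̄_h = (825·548.3 + 500·25.4 + 1250·20.0)/2575 = 190.30971
V̂(x̄_st) = Σ W_h² (1 − n_h/N_h) s_h²/n_h, with W_h = N_h/N and N = 2575:
  stratum Small: (825/2575)²·(1 − 190/825)·270.8²/190 = 30.4942
  stratum Medium: (500/2575)²·(1 − 52/500)·16.2²/52 = 0.170498
  stratum Large: (1250/2575)²·(1 − 261/1250)·7.0²/261 = 0.0350032
V̂(x̄_st) = 30.6997
SE(x̄_st) = √30.6997 = 5.54073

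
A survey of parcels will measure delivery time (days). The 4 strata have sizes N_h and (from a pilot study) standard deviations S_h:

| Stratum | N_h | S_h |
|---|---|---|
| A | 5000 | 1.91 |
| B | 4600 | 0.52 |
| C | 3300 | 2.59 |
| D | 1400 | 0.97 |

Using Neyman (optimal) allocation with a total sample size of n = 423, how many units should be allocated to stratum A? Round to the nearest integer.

Neyman allocation: n_h = n · N_h S_h / Σ N_i S_i, with n = 423.
  stratum A: N_h·S_h = 5000·1.91 = 9550.00
  stratum B: N_h·S_h = 4600·0.52 = 2392.00
  stratum C: N_h·S_h = 3300·2.59 = 8547.00
  stratum D: N_h·S_h = 1400·0.97 = 1358.00
Σ N_h S_h = 21847.00
n for stratum A = 423·9550.00/21847.00 = 184.906 → 185

185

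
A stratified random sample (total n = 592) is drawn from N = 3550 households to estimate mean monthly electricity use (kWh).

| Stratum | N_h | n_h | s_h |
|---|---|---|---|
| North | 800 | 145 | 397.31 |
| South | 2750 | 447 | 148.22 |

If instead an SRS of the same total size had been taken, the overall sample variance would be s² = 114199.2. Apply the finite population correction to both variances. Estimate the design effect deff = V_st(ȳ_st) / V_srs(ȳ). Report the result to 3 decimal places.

deff ≈ 0.435

V̂(ȳ_st) = Σ W_h² (1 − n_h/N_h) s_h²/n_h, with W_h = N_h/N and N = 3550:
  stratum North: (800/3550)²·(1 − 145/800)·397.31²/145 = 45.2653
  stratum South: (2750/3550)²·(1 − 447/2750)·148.22²/447 = 24.6988
V_st = 69.9641
V_srs = (1 − 592/3550)·114199.2/592 = 160.735
deff = V_st / V_srs = 69.9641/160.735 = 0.4353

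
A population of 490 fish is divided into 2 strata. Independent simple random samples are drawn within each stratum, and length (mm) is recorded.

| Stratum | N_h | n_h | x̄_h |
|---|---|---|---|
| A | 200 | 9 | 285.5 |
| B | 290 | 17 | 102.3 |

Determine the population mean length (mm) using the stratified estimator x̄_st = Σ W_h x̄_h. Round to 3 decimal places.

N = Σ N_h = 490. Stratum weights W_h = N_h/N.
x̄_st = (200·285.5 + 290·102.3) / 490 = 177.07551

x̄_st ≈ 177.076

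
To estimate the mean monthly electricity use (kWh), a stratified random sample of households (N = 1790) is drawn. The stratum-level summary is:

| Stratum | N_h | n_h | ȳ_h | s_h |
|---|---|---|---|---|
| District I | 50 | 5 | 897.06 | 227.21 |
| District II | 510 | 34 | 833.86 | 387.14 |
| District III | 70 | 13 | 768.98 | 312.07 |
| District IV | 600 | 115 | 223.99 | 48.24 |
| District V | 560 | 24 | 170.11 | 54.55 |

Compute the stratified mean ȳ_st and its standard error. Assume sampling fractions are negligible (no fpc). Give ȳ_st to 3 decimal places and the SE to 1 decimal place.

ȳ_st = Σ W_h ȳ_h = (50·897.06 + 510·833.86 + 70·768.98 + 600·223.99 + 560·170.11)/1790 = 421.00883
V̂(ȳ_st) = Σ W_h² s_h²/n_h, with W_h = N_h/N and N = 1790:
  stratum District I: (50/1790)²·227.21²/5 = 8.05599
  stratum District II: (510/1790)²·387.14²/34 = 357.842
  stratum District III: (70/1790)²·312.07²/13 = 11.4565
  stratum District IV: (600/1790)²·48.24²/115 = 2.2736
  stratum District V: (560/1790)²·54.55²/24 = 12.1352
V̂(ȳ_st) = 391.763
SE(ȳ_st) = √391.763 = 19.793

ȳ_st ≈ 421.009, SE ≈ 19.8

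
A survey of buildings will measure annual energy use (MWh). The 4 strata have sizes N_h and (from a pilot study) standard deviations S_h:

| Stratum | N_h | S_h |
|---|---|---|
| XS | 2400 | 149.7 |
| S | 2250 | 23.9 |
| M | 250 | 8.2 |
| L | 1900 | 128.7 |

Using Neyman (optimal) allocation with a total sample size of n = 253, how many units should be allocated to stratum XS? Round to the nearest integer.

138

Neyman allocation: n_h = n · N_h S_h / Σ N_i S_i, with n = 253.
  stratum XS: N_h·S_h = 2400·149.7 = 359280.00
  stratum S: N_h·S_h = 2250·23.9 = 53775.00
  stratum M: N_h·S_h = 250·8.2 = 2050.00
  stratum L: N_h·S_h = 1900·128.7 = 244530.00
Σ N_h S_h = 659635.00
n for stratum XS = 253·359280.00/659635.00 = 137.800 → 138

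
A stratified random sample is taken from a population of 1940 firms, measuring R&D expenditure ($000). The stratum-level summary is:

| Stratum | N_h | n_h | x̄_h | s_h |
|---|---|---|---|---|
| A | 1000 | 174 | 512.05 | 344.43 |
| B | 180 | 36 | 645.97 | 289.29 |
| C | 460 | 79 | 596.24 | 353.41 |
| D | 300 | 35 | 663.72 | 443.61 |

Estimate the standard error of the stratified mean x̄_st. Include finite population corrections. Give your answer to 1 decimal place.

V̂(x̄_st) = Σ W_h² (1 − n_h/N_h) s_h²/n_h, with W_h = N_h/N and N = 1940:
  stratum A: (1000/1940)²·(1 − 174/1000)·344.43²/174 = 149.634
  stratum B: (180/1940)²·(1 − 36/180)·289.29²/36 = 16.0102
  stratum C: (460/1940)²·(1 − 79/460)·353.41²/79 = 73.6224
  stratum D: (300/1940)²·(1 − 35/300)·443.61²/35 = 118.768
V̂(x̄_st) = 358.034
SE(x̄_st) = √358.034 = 18.9218

SE(x̄_st) ≈ 18.9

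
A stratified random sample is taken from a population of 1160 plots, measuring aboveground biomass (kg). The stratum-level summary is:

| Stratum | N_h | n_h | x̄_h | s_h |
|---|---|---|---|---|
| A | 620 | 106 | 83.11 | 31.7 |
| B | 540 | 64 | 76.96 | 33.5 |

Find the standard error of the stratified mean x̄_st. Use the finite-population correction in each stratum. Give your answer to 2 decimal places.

V̂(x̄_st) = Σ W_h² (1 − n_h/N_h) s_h²/n_h, with W_h = N_h/N and N = 1160:
  stratum A: (620/1160)²·(1 − 106/620)·31.7²/106 = 2.24518
  stratum B: (540/1160)²·(1 − 64/540)·33.5²/64 = 3.34961
V̂(x̄_st) = 5.59479
SE(x̄_st) = √5.59479 = 2.36533

SE(x̄_st) ≈ 2.37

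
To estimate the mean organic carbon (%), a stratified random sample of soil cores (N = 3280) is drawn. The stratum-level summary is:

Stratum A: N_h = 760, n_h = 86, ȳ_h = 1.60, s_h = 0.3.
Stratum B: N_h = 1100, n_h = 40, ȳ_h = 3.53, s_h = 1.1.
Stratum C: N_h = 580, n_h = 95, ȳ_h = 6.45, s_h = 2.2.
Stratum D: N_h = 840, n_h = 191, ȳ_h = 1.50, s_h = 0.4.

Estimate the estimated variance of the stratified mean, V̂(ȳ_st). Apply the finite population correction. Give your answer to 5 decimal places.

V̂(ȳ_st) = Σ W_h² (1 − n_h/N_h) s_h²/n_h, with W_h = N_h/N and N = 3280:
  stratum A: (760/3280)²·(1 − 86/760)·0.3²/86 = 4.98276e-05
  stratum B: (1100/3280)²·(1 − 40/1100)·1.1²/40 = 0.00327851
  stratum C: (580/3280)²·(1 − 95/580)·2.2²/95 = 0.00133212
  stratum D: (840/3280)²·(1 − 191/840)·0.4²/191 = 4.24486e-05
V̂(ȳ_st) = 0.00470291

V̂(ȳ_st) ≈ 0.00470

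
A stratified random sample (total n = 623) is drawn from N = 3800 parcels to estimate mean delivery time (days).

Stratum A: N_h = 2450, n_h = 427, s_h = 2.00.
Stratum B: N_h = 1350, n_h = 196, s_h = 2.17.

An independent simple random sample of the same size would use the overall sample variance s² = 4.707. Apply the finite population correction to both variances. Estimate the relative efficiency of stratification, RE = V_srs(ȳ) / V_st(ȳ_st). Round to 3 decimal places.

RE ≈ 1.088

V̂(ȳ_st) = Σ W_h² (1 − n_h/N_h) s_h²/n_h, with W_h = N_h/N and N = 3800:
  stratum A: (2450/3800)²·(1 − 427/2450)·2.00²/427 = 0.00321534
  stratum B: (1350/3800)²·(1 − 196/1350)·2.17²/196 = 0.002592
V_st = 0.00580734
V_srs = (1 − 623/3800)·4.707/623 = 0.00631669
Relative efficiency = V_srs / V_st = 0.00631669/0.00580734 = 1.0877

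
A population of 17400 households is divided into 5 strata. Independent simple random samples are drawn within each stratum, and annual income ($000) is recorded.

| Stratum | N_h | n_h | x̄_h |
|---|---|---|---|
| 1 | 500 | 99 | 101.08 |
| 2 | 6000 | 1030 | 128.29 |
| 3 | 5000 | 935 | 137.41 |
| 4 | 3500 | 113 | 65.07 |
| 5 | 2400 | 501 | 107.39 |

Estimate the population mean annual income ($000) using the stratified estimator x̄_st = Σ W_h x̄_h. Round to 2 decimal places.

x̄_st ≈ 114.53

N = Σ N_h = 17400. Stratum weights W_h = N_h/N.
x̄_st = (500·101.08 + 6000·128.29 + 5000·137.41 + 3500·65.07 + 2400·107.39) / 17400 = 114.5294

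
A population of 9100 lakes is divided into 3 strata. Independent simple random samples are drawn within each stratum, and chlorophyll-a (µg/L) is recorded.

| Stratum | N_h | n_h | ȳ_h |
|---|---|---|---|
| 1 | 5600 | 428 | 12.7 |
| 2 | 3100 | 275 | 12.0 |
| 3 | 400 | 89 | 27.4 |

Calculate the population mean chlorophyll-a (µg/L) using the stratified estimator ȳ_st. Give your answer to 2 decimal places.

ȳ_st ≈ 13.11

N = Σ N_h = 9100. Stratum weights W_h = N_h/N.
ȳ_st = (5600·12.7 + 3100·12.0 + 400·27.4) / 9100 = 13.1077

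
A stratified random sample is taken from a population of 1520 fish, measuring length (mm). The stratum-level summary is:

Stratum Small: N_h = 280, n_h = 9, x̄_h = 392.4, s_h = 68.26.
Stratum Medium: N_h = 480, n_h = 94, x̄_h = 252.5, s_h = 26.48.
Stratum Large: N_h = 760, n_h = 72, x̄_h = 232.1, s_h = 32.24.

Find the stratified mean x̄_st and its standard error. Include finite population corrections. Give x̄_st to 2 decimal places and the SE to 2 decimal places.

x̄_st = Σ W_h x̄_h = (280·392.4 + 480·252.5 + 760·232.1)/1520 = 268.07105
V̂(x̄_st) = Σ W_h² (1 − n_h/N_h) s_h²/n_h, with W_h = N_h/N and N = 1520:
  stratum Small: (280/1520)²·(1 − 9/280)·68.26²/9 = 17.0032
  stratum Medium: (480/1520)²·(1 − 94/480)·26.48²/94 = 0.598204
  stratum Large: (760/1520)²·(1 − 72/760)·32.24²/72 = 3.26718
V̂(x̄_st) = 20.8686
SE(x̄_st) = √20.8686 = 4.56821

x̄_st ≈ 268.07, SE ≈ 4.57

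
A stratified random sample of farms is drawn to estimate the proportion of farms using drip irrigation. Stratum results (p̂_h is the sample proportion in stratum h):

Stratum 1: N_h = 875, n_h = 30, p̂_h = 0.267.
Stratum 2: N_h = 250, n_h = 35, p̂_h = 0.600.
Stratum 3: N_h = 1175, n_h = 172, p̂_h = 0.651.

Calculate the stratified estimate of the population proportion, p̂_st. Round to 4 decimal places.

p̂_st ≈ 0.4994

N = 2300; stratum weights W_h = N_h/N.
p̂_st = Σ W_h p̂_h = (875·0.267 + 250·0.600 + 1175·0.651)/2300 = 0.49937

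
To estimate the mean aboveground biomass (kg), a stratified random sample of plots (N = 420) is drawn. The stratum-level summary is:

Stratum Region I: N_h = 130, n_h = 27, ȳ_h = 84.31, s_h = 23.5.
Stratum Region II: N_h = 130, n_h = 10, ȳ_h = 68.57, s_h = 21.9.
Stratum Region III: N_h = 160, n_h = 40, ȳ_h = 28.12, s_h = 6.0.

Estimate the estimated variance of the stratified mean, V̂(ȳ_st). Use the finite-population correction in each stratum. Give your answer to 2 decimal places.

V̂(ȳ_st) ≈ 5.89

V̂(ȳ_st) = Σ W_h² (1 − n_h/N_h) s_h²/n_h, with W_h = N_h/N and N = 420:
  stratum Region I: (130/420)²·(1 − 27/130)·23.5²/27 = 1.55258
  stratum Region II: (130/420)²·(1 − 10/130)·21.9²/10 = 4.24145
  stratum Region III: (160/420)²·(1 − 40/160)·6.0²/40 = 0.0979592
V̂(ȳ_st) = 5.89199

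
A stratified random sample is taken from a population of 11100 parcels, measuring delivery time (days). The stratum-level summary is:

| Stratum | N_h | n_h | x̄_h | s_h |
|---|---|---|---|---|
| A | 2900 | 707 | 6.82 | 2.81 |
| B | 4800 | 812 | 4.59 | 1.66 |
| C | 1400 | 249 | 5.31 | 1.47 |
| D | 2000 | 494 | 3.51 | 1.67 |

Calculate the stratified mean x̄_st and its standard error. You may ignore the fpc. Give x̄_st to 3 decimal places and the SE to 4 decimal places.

x̄_st ≈ 5.069, SE ≈ 0.0415

x̄_st = Σ W_h x̄_h = (2900·6.82 + 4800·4.59 + 1400·5.31 + 2000·3.51)/11100 = 5.06883
V̂(x̄_st) = Σ W_h² s_h²/n_h, with W_h = N_h/N and N = 11100:
  stratum A: (2900/11100)²·2.81²/707 = 0.00076233
  stratum B: (4800/11100)²·1.66²/812 = 0.000634595
  stratum C: (1400/11100)²·1.47²/249 = 0.000138053
  stratum D: (2000/11100)²·1.67²/494 = 0.000183282
V̂(x̄_st) = 0.00171826
SE(x̄_st) = √0.00171826 = 0.0414519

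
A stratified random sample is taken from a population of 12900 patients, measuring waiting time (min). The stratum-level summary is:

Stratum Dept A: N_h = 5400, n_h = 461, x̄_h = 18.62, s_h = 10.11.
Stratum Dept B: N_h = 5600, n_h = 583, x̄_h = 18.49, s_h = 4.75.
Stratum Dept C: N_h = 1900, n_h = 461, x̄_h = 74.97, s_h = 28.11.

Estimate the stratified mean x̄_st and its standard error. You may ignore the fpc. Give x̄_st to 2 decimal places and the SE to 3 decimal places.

x̄_st = Σ W_h x̄_h = (5400·18.62 + 5600·18.49 + 1900·74.97)/12900 = 26.86318
V̂(x̄_st) = Σ W_h² s_h²/n_h, with W_h = N_h/N and N = 12900:
  stratum Dept A: (5400/12900)²·10.11²/461 = 0.0388517
  stratum Dept B: (5600/12900)²·4.75²/583 = 0.00729315
  stratum Dept C: (1900/12900)²·28.11²/461 = 0.0371834
V̂(x̄_st) = 0.0833282
SE(x̄_st) = √0.0833282 = 0.288666

x̄_st ≈ 26.86, SE ≈ 0.289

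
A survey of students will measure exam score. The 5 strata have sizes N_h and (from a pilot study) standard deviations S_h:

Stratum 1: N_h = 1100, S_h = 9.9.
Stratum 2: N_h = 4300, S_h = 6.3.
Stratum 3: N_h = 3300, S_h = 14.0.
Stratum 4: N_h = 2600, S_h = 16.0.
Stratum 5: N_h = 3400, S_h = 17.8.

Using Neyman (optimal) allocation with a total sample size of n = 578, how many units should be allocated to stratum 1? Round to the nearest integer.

34

Neyman allocation: n_h = n · N_h S_h / Σ N_i S_i, with n = 578.
  stratum 1: N_h·S_h = 1100·9.9 = 10890.00
  stratum 2: N_h·S_h = 4300·6.3 = 27090.00
  stratum 3: N_h·S_h = 3300·14.0 = 46200.00
  stratum 4: N_h·S_h = 2600·16.0 = 41600.00
  stratum 5: N_h·S_h = 3400·17.8 = 60520.00
Σ N_h S_h = 186300.00
n for stratum 1 = 578·10890.00/186300.00 = 33.786 → 34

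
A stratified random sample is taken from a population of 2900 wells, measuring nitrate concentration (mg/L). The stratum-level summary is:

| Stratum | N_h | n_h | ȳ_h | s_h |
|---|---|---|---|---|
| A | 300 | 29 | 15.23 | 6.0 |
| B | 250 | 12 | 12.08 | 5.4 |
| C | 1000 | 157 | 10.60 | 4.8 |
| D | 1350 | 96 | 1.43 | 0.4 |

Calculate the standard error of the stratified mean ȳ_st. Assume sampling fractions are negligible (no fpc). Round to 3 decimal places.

V̂(ȳ_st) = Σ W_h² s_h²/n_h, with W_h = N_h/N and N = 2900:
  stratum A: (300/2900)²·6.0²/29 = 0.0132847
  stratum B: (250/2900)²·5.4²/12 = 0.0180589
  stratum C: (1000/2900)²·4.8²/157 = 0.0174497
  stratum D: (1350/2900)²·0.4²/96 = 0.000361177
V̂(ȳ_st) = 0.0491544
SE(ȳ_st) = √0.0491544 = 0.221708

SE(ȳ_st) ≈ 0.222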